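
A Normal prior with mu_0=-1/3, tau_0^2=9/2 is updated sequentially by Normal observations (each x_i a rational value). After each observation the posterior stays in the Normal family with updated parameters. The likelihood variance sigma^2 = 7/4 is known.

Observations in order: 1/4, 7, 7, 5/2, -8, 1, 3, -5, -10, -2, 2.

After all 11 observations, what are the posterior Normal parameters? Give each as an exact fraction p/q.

obs 1: x=1/4 → posterior Normal(13/150, 63/50)
obs 2: x=7 → posterior Normal(769/258, 63/86)
obs 3: x=7 → posterior Normal(25/6, 63/122)
obs 4: x=5/2 → posterior Normal(1795/474, 63/158)
obs 5: x=-8 → posterior Normal(931/582, 63/194)
obs 6: x=1 → posterior Normal(1039/690, 63/230)
obs 7: x=3 → posterior Normal(1363/798, 9/38)
obs 8: x=-5 → posterior Normal(823/906, 63/302)
obs 9: x=-10 → posterior Normal(-257/1014, 63/338)
obs 10: x=-2 → posterior Normal(-43/102, 63/374)
obs 11: x=2 → posterior Normal(-257/1230, 63/410)

mu_0=-257/1230, tau_0^2=63/410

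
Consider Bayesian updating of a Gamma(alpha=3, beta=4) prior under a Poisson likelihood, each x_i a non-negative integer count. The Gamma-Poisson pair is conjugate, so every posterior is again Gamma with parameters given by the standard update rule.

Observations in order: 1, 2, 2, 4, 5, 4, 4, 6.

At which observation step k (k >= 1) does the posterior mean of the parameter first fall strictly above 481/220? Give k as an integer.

k = 7

obs 1: x=1 → posterior Gamma(4, 5)
obs 2: x=2 → posterior Gamma(6, 6)
obs 3: x=2 → posterior Gamma(8, 7)
obs 4: x=4 → posterior Gamma(12, 8)
obs 5: x=5 → posterior Gamma(17, 9)
obs 6: x=4 → posterior Gamma(21, 10)
obs 7: x=4 → posterior Gamma(25, 11)
obs 8: x=6 → posterior Gamma(31, 12)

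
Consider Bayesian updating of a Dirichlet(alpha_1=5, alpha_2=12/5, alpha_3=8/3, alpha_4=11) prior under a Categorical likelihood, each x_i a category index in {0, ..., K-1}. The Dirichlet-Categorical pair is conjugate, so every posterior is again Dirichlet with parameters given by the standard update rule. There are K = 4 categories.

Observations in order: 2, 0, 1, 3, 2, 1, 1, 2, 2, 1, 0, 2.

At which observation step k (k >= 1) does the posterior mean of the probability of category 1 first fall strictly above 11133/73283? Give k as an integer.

k = 6

obs 1: x=2 → posterior Dirichlet(5, 12/5, 11/3, 11)
obs 2: x=0 → posterior Dirichlet(6, 12/5, 11/3, 11)
obs 3: x=1 → posterior Dirichlet(6, 17/5, 11/3, 11)
obs 4: x=3 → posterior Dirichlet(6, 17/5, 11/3, 12)
obs 5: x=2 → posterior Dirichlet(6, 17/5, 14/3, 12)
obs 6: x=1 → posterior Dirichlet(6, 22/5, 14/3, 12)
obs 7: x=1 → posterior Dirichlet(6, 27/5, 14/3, 12)
obs 8: x=2 → posterior Dirichlet(6, 27/5, 17/3, 12)
obs 9: x=2 → posterior Dirichlet(6, 27/5, 20/3, 12)
obs 10: x=1 → posterior Dirichlet(6, 32/5, 20/3, 12)
obs 11: x=0 → posterior Dirichlet(7, 32/5, 20/3, 12)
obs 12: x=2 → posterior Dirichlet(7, 32/5, 23/3, 12)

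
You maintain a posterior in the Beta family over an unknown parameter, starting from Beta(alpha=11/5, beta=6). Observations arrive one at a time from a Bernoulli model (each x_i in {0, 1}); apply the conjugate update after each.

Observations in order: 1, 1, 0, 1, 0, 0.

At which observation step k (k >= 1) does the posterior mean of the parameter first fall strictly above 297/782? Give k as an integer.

obs 1: x=1 → posterior Beta(16/5, 6)
obs 2: x=1 → posterior Beta(21/5, 6)
obs 3: x=0 → posterior Beta(21/5, 7)
obs 4: x=1 → posterior Beta(26/5, 7)
obs 5: x=0 → posterior Beta(26/5, 8)
obs 6: x=0 → posterior Beta(26/5, 9)

k = 2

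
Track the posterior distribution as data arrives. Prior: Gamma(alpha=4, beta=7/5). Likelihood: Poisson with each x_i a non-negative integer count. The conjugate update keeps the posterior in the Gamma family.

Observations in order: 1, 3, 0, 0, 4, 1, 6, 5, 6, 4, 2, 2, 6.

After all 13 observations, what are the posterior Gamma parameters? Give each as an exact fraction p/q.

alpha=44, beta=72/5

obs 1: x=1 → posterior Gamma(5, 12/5)
obs 2: x=3 → posterior Gamma(8, 17/5)
obs 3: x=0 → posterior Gamma(8, 22/5)
obs 4: x=0 → posterior Gamma(8, 27/5)
obs 5: x=4 → posterior Gamma(12, 32/5)
obs 6: x=1 → posterior Gamma(13, 37/5)
obs 7: x=6 → posterior Gamma(19, 42/5)
obs 8: x=5 → posterior Gamma(24, 47/5)
obs 9: x=6 → posterior Gamma(30, 52/5)
obs 10: x=4 → posterior Gamma(34, 57/5)
obs 11: x=2 → posterior Gamma(36, 62/5)
obs 12: x=2 → posterior Gamma(38, 67/5)
obs 13: x=6 → posterior Gamma(44, 72/5)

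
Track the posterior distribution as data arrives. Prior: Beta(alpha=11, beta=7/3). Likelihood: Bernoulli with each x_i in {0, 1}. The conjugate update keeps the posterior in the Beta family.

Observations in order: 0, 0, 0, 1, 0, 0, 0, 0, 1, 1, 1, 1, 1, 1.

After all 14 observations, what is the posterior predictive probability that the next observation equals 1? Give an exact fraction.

27/41

obs 1: x=0 → posterior Beta(11, 10/3)
obs 2: x=0 → posterior Beta(11, 13/3)
obs 3: x=0 → posterior Beta(11, 16/3)
obs 4: x=1 → posterior Beta(12, 16/3)
obs 5: x=0 → posterior Beta(12, 19/3)
obs 6: x=0 → posterior Beta(12, 22/3)
obs 7: x=0 → posterior Beta(12, 25/3)
obs 8: x=0 → posterior Beta(12, 28/3)
obs 9: x=1 → posterior Beta(13, 28/3)
obs 10: x=1 → posterior Beta(14, 28/3)
obs 11: x=1 → posterior Beta(15, 28/3)
obs 12: x=1 → posterior Beta(16, 28/3)
obs 13: x=1 → posterior Beta(17, 28/3)
obs 14: x=1 → posterior Beta(18, 28/3)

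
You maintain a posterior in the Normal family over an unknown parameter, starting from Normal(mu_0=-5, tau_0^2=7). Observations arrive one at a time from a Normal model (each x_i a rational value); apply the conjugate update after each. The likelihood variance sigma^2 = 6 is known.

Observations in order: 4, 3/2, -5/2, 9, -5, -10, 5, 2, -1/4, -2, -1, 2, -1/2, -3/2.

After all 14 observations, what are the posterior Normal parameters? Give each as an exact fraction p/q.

mu_0=-99/416, tau_0^2=21/52

obs 1: x=4 → posterior Normal(-2/13, 42/13)
obs 2: x=3/2 → posterior Normal(17/40, 21/10)
obs 3: x=-5/2 → posterior Normal(-1/3, 14/9)
obs 4: x=9 → posterior Normal(27/17, 21/17)
obs 5: x=-5 → posterior Normal(19/41, 42/41)
obs 6: x=-10 → posterior Normal(-17/16, 7/8)
obs 7: x=5 → posterior Normal(-16/55, 42/55)
obs 8: x=2 → posterior Normal(-1/31, 21/31)
obs 9: x=-1/4 → posterior Normal(-5/92, 14/23)
obs 10: x=-2 → posterior Normal(-71/304, 21/38)
obs 11: x=-1 → posterior Normal(-99/332, 42/83)
obs 12: x=2 → posterior Normal(-43/360, 7/15)
obs 13: x=-1/2 → posterior Normal(-57/388, 42/97)
obs 14: x=-3/2 → posterior Normal(-99/416, 21/52)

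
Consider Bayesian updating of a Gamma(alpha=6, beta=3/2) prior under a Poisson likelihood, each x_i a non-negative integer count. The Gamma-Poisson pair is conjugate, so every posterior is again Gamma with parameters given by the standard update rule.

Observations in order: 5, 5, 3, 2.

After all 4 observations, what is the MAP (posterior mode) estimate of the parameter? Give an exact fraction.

obs 1: x=5 → posterior Gamma(11, 5/2)
obs 2: x=5 → posterior Gamma(16, 7/2)
obs 3: x=3 → posterior Gamma(19, 9/2)
obs 4: x=2 → posterior Gamma(21, 11/2)

40/11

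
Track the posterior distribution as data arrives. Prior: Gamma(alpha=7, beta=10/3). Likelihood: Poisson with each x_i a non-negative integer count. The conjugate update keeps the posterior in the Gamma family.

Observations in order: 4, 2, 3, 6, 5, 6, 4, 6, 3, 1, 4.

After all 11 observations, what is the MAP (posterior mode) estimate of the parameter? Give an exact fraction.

obs 1: x=4 → posterior Gamma(11, 13/3)
obs 2: x=2 → posterior Gamma(13, 16/3)
obs 3: x=3 → posterior Gamma(16, 19/3)
obs 4: x=6 → posterior Gamma(22, 22/3)
obs 5: x=5 → posterior Gamma(27, 25/3)
obs 6: x=6 → posterior Gamma(33, 28/3)
obs 7: x=4 → posterior Gamma(37, 31/3)
obs 8: x=6 → posterior Gamma(43, 34/3)
obs 9: x=3 → posterior Gamma(46, 37/3)
obs 10: x=1 → posterior Gamma(47, 40/3)
obs 11: x=4 → posterior Gamma(51, 43/3)

150/43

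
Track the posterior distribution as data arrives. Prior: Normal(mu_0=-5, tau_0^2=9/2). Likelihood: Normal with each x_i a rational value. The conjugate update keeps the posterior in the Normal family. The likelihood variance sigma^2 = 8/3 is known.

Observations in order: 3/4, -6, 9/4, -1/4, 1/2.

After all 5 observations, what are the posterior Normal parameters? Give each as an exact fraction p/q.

mu_0=-617/604, tau_0^2=72/151

obs 1: x=3/4 → posterior Normal(-239/172, 72/43)
obs 2: x=-6 → posterior Normal(-887/280, 36/35)
obs 3: x=9/4 → posterior Normal(-161/97, 72/97)
obs 4: x=-1/4 → posterior Normal(-671/496, 18/31)
obs 5: x=1/2 → posterior Normal(-617/604, 72/151)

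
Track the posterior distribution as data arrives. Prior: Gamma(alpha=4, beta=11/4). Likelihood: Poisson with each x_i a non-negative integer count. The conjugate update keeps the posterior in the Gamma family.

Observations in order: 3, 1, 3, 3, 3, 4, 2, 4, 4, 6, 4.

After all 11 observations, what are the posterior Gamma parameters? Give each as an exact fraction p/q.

obs 1: x=3 → posterior Gamma(7, 15/4)
obs 2: x=1 → posterior Gamma(8, 19/4)
obs 3: x=3 → posterior Gamma(11, 23/4)
obs 4: x=3 → posterior Gamma(14, 27/4)
obs 5: x=3 → posterior Gamma(17, 31/4)
obs 6: x=4 → posterior Gamma(21, 35/4)
obs 7: x=2 → posterior Gamma(23, 39/4)
obs 8: x=4 → posterior Gamma(27, 43/4)
obs 9: x=4 → posterior Gamma(31, 47/4)
obs 10: x=6 → posterior Gamma(37, 51/4)
obs 11: x=4 → posterior Gamma(41, 55/4)

alpha=41, beta=55/4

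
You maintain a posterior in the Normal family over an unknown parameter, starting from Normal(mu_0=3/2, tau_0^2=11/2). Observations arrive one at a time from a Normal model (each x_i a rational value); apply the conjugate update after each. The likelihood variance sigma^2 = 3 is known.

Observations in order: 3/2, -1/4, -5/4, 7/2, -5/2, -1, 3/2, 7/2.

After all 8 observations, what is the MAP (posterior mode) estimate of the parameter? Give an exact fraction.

obs 1: x=3/2 → posterior Normal(3/2, 33/17)
obs 2: x=-1/4 → posterior Normal(13/16, 33/28)
obs 3: x=-5/4 → posterior Normal(3/13, 11/13)
obs 4: x=7/2 → posterior Normal(19/20, 33/50)
obs 5: x=-5/2 → posterior Normal(20/61, 33/61)
obs 6: x=-1 → posterior Normal(1/8, 11/24)
obs 7: x=3/2 → posterior Normal(51/166, 33/83)
obs 8: x=7/2 → posterior Normal(32/47, 33/94)

32/47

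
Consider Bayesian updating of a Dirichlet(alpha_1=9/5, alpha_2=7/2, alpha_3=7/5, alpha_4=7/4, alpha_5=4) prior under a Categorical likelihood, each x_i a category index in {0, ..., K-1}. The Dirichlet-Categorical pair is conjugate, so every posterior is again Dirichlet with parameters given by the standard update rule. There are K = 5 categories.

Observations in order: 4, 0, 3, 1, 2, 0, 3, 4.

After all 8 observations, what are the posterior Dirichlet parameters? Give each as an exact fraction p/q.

obs 1: x=4 → posterior Dirichlet(9/5, 7/2, 7/5, 7/4, 5)
obs 2: x=0 → posterior Dirichlet(14/5, 7/2, 7/5, 7/4, 5)
obs 3: x=3 → posterior Dirichlet(14/5, 7/2, 7/5, 11/4, 5)
obs 4: x=1 → posterior Dirichlet(14/5, 9/2, 7/5, 11/4, 5)
obs 5: x=2 → posterior Dirichlet(14/5, 9/2, 12/5, 11/4, 5)
obs 6: x=0 → posterior Dirichlet(19/5, 9/2, 12/5, 11/4, 5)
obs 7: x=3 → posterior Dirichlet(19/5, 9/2, 12/5, 15/4, 5)
obs 8: x=4 → posterior Dirichlet(19/5, 9/2, 12/5, 15/4, 6)

alpha_1=19/5, alpha_2=9/2, alpha_3=12/5, alpha_4=15/4, alpha_5=6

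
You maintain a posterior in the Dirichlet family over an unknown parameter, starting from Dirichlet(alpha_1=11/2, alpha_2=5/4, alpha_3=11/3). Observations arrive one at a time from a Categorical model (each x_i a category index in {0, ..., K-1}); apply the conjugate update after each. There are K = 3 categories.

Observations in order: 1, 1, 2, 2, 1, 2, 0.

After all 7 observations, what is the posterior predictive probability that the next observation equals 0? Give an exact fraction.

78/209

obs 1: x=1 → posterior Dirichlet(11/2, 9/4, 11/3)
obs 2: x=1 → posterior Dirichlet(11/2, 13/4, 11/3)
obs 3: x=2 → posterior Dirichlet(11/2, 13/4, 14/3)
obs 4: x=2 → posterior Dirichlet(11/2, 13/4, 17/3)
obs 5: x=1 → posterior Dirichlet(11/2, 17/4, 17/3)
obs 6: x=2 → posterior Dirichlet(11/2, 17/4, 20/3)
obs 7: x=0 → posterior Dirichlet(13/2, 17/4, 20/3)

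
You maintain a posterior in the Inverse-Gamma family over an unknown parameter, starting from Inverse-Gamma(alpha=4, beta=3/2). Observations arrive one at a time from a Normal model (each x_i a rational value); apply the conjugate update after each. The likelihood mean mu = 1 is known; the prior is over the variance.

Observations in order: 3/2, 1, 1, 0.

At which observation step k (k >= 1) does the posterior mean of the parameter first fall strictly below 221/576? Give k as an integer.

obs 1: x=3/2 → posterior Inverse-Gamma(9/2, 13/8)
obs 2: x=1 → posterior Inverse-Gamma(5, 13/8)
obs 3: x=1 → posterior Inverse-Gamma(11/2, 13/8)
obs 4: x=0 → posterior Inverse-Gamma(6, 17/8)

k = 3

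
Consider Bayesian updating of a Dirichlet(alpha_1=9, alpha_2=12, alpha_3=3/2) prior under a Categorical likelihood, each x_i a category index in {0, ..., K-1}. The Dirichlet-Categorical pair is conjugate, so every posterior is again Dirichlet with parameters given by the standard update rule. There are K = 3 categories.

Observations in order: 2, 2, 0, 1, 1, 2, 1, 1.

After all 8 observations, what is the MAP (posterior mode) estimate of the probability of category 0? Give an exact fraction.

18/55

obs 1: x=2 → posterior Dirichlet(9, 12, 5/2)
obs 2: x=2 → posterior Dirichlet(9, 12, 7/2)
obs 3: x=0 → posterior Dirichlet(10, 12, 7/2)
obs 4: x=1 → posterior Dirichlet(10, 13, 7/2)
obs 5: x=1 → posterior Dirichlet(10, 14, 7/2)
obs 6: x=2 → posterior Dirichlet(10, 14, 9/2)
obs 7: x=1 → posterior Dirichlet(10, 15, 9/2)
obs 8: x=1 → posterior Dirichlet(10, 16, 9/2)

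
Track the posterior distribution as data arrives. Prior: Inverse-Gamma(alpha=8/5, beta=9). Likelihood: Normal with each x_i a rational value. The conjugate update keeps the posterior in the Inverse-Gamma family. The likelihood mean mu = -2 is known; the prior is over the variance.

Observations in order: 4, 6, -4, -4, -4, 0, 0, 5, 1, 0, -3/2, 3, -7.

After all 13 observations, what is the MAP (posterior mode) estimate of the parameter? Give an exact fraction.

obs 1: x=4 → posterior Inverse-Gamma(21/10, 27)
obs 2: x=6 → posterior Inverse-Gamma(13/5, 59)
obs 3: x=-4 → posterior Inverse-Gamma(31/10, 61)
obs 4: x=-4 → posterior Inverse-Gamma(18/5, 63)
obs 5: x=-4 → posterior Inverse-Gamma(41/10, 65)
obs 6: x=0 → posterior Inverse-Gamma(23/5, 67)
obs 7: x=0 → posterior Inverse-Gamma(51/10, 69)
obs 8: x=5 → posterior Inverse-Gamma(28/5, 187/2)
obs 9: x=1 → posterior Inverse-Gamma(61/10, 98)
obs 10: x=0 → posterior Inverse-Gamma(33/5, 100)
obs 11: x=-3/2 → posterior Inverse-Gamma(71/10, 801/8)
obs 12: x=3 → posterior Inverse-Gamma(38/5, 901/8)
obs 13: x=-7 → posterior Inverse-Gamma(81/10, 1001/8)

55/4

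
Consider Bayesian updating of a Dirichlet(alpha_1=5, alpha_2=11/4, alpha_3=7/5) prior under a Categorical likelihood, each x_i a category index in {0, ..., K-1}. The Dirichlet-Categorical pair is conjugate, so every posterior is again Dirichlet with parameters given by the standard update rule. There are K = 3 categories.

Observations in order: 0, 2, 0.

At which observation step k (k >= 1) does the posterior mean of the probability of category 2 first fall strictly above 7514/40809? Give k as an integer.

k = 2

obs 1: x=0 → posterior Dirichlet(6, 11/4, 7/5)
obs 2: x=2 → posterior Dirichlet(6, 11/4, 12/5)
obs 3: x=0 → posterior Dirichlet(7, 11/4, 12/5)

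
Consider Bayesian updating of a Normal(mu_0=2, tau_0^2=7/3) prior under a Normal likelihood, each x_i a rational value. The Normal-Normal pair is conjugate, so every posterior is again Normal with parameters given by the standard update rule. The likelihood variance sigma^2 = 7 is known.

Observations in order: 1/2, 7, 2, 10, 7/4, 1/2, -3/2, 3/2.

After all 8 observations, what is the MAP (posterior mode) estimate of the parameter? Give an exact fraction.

obs 1: x=1/2 → posterior Normal(13/8, 7/4)
obs 2: x=7 → posterior Normal(27/10, 7/5)
obs 3: x=2 → posterior Normal(31/12, 7/6)
obs 4: x=10 → posterior Normal(51/14, 1)
obs 5: x=7/4 → posterior Normal(109/32, 7/8)
obs 6: x=1/2 → posterior Normal(37/12, 7/9)
obs 7: x=-3/2 → posterior Normal(21/8, 7/10)
obs 8: x=3/2 → posterior Normal(111/44, 7/11)

111/44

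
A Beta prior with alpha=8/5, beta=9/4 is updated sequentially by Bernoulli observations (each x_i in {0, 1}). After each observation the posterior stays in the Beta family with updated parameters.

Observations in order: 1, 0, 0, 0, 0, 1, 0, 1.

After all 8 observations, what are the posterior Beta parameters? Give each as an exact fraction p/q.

obs 1: x=1 → posterior Beta(13/5, 9/4)
obs 2: x=0 → posterior Beta(13/5, 13/4)
obs 3: x=0 → posterior Beta(13/5, 17/4)
obs 4: x=0 → posterior Beta(13/5, 21/4)
obs 5: x=0 → posterior Beta(13/5, 25/4)
obs 6: x=1 → posterior Beta(18/5, 25/4)
obs 7: x=0 → posterior Beta(18/5, 29/4)
obs 8: x=1 → posterior Beta(23/5, 29/4)

alpha=23/5, beta=29/4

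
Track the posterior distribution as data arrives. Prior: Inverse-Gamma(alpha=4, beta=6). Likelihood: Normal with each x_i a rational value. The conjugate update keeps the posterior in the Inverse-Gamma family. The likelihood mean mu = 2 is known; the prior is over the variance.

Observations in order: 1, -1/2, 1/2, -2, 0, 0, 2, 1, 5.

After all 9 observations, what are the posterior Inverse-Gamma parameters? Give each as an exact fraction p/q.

obs 1: x=1 → posterior Inverse-Gamma(9/2, 13/2)
obs 2: x=-1/2 → posterior Inverse-Gamma(5, 77/8)
obs 3: x=1/2 → posterior Inverse-Gamma(11/2, 43/4)
obs 4: x=-2 → posterior Inverse-Gamma(6, 75/4)
obs 5: x=0 → posterior Inverse-Gamma(13/2, 83/4)
obs 6: x=0 → posterior Inverse-Gamma(7, 91/4)
obs 7: x=2 → posterior Inverse-Gamma(15/2, 91/4)
obs 8: x=1 → posterior Inverse-Gamma(8, 93/4)
obs 9: x=5 → posterior Inverse-Gamma(17/2, 111/4)

alpha=17/2, beta=111/4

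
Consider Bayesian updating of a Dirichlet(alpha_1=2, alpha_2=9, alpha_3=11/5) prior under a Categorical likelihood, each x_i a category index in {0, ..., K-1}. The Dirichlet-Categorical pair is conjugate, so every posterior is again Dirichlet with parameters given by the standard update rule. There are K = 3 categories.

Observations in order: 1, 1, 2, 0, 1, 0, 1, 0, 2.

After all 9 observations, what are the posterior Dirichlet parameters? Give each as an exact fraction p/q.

obs 1: x=1 → posterior Dirichlet(2, 10, 11/5)
obs 2: x=1 → posterior Dirichlet(2, 11, 11/5)
obs 3: x=2 → posterior Dirichlet(2, 11, 16/5)
obs 4: x=0 → posterior Dirichlet(3, 11, 16/5)
obs 5: x=1 → posterior Dirichlet(3, 12, 16/5)
obs 6: x=0 → posterior Dirichlet(4, 12, 16/5)
obs 7: x=1 → posterior Dirichlet(4, 13, 16/5)
obs 8: x=0 → posterior Dirichlet(5, 13, 16/5)
obs 9: x=2 → posterior Dirichlet(5, 13, 21/5)

alpha_1=5, alpha_2=13, alpha_3=21/5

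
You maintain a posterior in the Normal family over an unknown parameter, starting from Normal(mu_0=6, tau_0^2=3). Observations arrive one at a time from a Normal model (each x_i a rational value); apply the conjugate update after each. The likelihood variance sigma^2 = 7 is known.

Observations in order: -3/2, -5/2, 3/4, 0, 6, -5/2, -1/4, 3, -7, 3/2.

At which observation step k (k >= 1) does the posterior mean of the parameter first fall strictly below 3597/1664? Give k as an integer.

obs 1: x=-3/2 → posterior Normal(15/4, 21/10)
obs 2: x=-5/2 → posterior Normal(30/13, 21/13)
obs 3: x=3/4 → posterior Normal(129/64, 21/16)
obs 4: x=0 → posterior Normal(129/76, 21/19)
obs 5: x=6 → posterior Normal(201/88, 21/22)
obs 6: x=-5/2 → posterior Normal(171/100, 21/25)
obs 7: x=-1/4 → posterior Normal(3/2, 3/4)
obs 8: x=3 → posterior Normal(51/31, 21/31)
obs 9: x=-7 → posterior Normal(15/17, 21/34)
obs 10: x=3/2 → posterior Normal(69/74, 21/37)

k = 3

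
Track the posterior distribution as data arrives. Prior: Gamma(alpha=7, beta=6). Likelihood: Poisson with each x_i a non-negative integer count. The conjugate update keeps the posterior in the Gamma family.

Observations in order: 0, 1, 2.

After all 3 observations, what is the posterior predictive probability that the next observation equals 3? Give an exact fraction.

38354628411/500000000000

obs 1: x=0 → posterior Gamma(7, 7)
obs 2: x=1 → posterior Gamma(8, 8)
obs 3: x=2 → posterior Gamma(10, 9)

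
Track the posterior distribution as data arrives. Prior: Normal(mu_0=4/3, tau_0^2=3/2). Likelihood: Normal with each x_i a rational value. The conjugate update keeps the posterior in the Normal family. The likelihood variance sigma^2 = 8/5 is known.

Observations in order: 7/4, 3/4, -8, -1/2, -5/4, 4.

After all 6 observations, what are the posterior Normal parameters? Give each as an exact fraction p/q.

obs 1: x=7/4 → posterior Normal(571/372, 24/31)
obs 2: x=3/4 → posterior Normal(353/276, 12/23)
obs 3: x=-8 → posterior Normal(-367/366, 24/61)
obs 4: x=-1/2 → posterior Normal(-103/114, 6/19)
obs 5: x=-5/4 → posterior Normal(-1049/1092, 24/91)
obs 6: x=4 → posterior Normal(-329/1272, 12/53)

mu_0=-329/1272, tau_0^2=12/53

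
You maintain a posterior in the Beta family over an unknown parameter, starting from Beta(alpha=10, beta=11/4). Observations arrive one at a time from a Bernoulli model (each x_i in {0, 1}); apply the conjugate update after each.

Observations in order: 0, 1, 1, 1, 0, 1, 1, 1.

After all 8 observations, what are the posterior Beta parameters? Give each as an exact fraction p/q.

obs 1: x=0 → posterior Beta(10, 15/4)
obs 2: x=1 → posterior Beta(11, 15/4)
obs 3: x=1 → posterior Beta(12, 15/4)
obs 4: x=1 → posterior Beta(13, 15/4)
obs 5: x=0 → posterior Beta(13, 19/4)
obs 6: x=1 → posterior Beta(14, 19/4)
obs 7: x=1 → posterior Beta(15, 19/4)
obs 8: x=1 → posterior Beta(16, 19/4)

alpha=16, beta=19/4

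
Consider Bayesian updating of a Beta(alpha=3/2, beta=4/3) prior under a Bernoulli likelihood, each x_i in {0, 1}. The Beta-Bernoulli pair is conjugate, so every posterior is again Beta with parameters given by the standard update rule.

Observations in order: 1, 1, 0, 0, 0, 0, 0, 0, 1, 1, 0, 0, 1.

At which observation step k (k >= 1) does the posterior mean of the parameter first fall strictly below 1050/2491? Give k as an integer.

obs 1: x=1 → posterior Beta(5/2, 4/3)
obs 2: x=1 → posterior Beta(7/2, 4/3)
obs 3: x=0 → posterior Beta(7/2, 7/3)
obs 4: x=0 → posterior Beta(7/2, 10/3)
obs 5: x=0 → posterior Beta(7/2, 13/3)
obs 6: x=0 → posterior Beta(7/2, 16/3)
obs 7: x=0 → posterior Beta(7/2, 19/3)
obs 8: x=0 → posterior Beta(7/2, 22/3)
obs 9: x=1 → posterior Beta(9/2, 22/3)
obs 10: x=1 → posterior Beta(11/2, 22/3)
obs 11: x=0 → posterior Beta(11/2, 25/3)
obs 12: x=0 → posterior Beta(11/2, 28/3)
obs 13: x=1 → posterior Beta(13/2, 28/3)

k = 6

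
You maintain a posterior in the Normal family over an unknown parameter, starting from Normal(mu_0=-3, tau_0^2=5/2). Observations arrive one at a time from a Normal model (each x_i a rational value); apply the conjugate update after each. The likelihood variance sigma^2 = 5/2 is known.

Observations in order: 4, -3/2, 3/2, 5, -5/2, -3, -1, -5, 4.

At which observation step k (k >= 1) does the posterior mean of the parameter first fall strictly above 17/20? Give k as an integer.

k = 4

obs 1: x=4 → posterior Normal(1/2, 5/4)
obs 2: x=-3/2 → posterior Normal(-1/6, 5/6)
obs 3: x=3/2 → posterior Normal(1/4, 5/8)
obs 4: x=5 → posterior Normal(6/5, 1/2)
obs 5: x=-5/2 → posterior Normal(7/12, 5/12)
obs 6: x=-3 → posterior Normal(1/14, 5/14)
obs 7: x=-1 → posterior Normal(-1/16, 5/16)
obs 8: x=-5 → posterior Normal(-11/18, 5/18)
obs 9: x=4 → posterior Normal(-3/20, 1/4)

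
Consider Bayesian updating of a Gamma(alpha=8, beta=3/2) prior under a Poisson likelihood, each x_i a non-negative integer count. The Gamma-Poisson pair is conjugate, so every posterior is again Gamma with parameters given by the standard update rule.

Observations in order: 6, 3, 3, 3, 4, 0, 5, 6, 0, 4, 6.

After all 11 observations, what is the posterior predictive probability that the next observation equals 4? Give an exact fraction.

16822301031657032548044029308942359790535192587412893772125244140625000000/89907201863535854420702290135762284537312963394702682637089810488324824507

obs 1: x=6 → posterior Gamma(14, 5/2)
obs 2: x=3 → posterior Gamma(17, 7/2)
obs 3: x=3 → posterior Gamma(20, 9/2)
obs 4: x=3 → posterior Gamma(23, 11/2)
obs 5: x=4 → posterior Gamma(27, 13/2)
obs 6: x=0 → posterior Gamma(27, 15/2)
obs 7: x=5 → posterior Gamma(32, 17/2)
obs 8: x=6 → posterior Gamma(38, 19/2)
obs 9: x=0 → posterior Gamma(38, 21/2)
obs 10: x=4 → posterior Gamma(42, 23/2)
obs 11: x=6 → posterior Gamma(48, 25/2)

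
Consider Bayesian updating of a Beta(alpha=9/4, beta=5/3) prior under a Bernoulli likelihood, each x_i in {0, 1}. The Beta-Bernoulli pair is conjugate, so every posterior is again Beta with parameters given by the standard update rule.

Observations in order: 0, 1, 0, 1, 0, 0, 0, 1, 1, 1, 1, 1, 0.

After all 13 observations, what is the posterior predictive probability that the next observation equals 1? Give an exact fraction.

obs 1: x=0 → posterior Beta(9/4, 8/3)
obs 2: x=1 → posterior Beta(13/4, 8/3)
obs 3: x=0 → posterior Beta(13/4, 11/3)
obs 4: x=1 → posterior Beta(17/4, 11/3)
obs 5: x=0 → posterior Beta(17/4, 14/3)
obs 6: x=0 → posterior Beta(17/4, 17/3)
obs 7: x=0 → posterior Beta(17/4, 20/3)
obs 8: x=1 → posterior Beta(21/4, 20/3)
obs 9: x=1 → posterior Beta(25/4, 20/3)
obs 10: x=1 → posterior Beta(29/4, 20/3)
obs 11: x=1 → posterior Beta(33/4, 20/3)
obs 12: x=1 → posterior Beta(37/4, 20/3)
obs 13: x=0 → posterior Beta(37/4, 23/3)

111/203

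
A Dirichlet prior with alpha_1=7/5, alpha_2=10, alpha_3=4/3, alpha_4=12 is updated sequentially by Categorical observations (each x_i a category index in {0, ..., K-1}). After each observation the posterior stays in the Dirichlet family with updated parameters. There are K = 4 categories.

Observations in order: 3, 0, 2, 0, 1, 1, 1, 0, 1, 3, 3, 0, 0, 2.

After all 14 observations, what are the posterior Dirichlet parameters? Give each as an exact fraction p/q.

alpha_1=32/5, alpha_2=14, alpha_3=10/3, alpha_4=15

obs 1: x=3 → posterior Dirichlet(7/5, 10, 4/3, 13)
obs 2: x=0 → posterior Dirichlet(12/5, 10, 4/3, 13)
obs 3: x=2 → posterior Dirichlet(12/5, 10, 7/3, 13)
obs 4: x=0 → posterior Dirichlet(17/5, 10, 7/3, 13)
obs 5: x=1 → posterior Dirichlet(17/5, 11, 7/3, 13)
obs 6: x=1 → posterior Dirichlet(17/5, 12, 7/3, 13)
obs 7: x=1 → posterior Dirichlet(17/5, 13, 7/3, 13)
obs 8: x=0 → posterior Dirichlet(22/5, 13, 7/3, 13)
obs 9: x=1 → posterior Dirichlet(22/5, 14, 7/3, 13)
obs 10: x=3 → posterior Dirichlet(22/5, 14, 7/3, 14)
obs 11: x=3 → posterior Dirichlet(22/5, 14, 7/3, 15)
obs 12: x=0 → posterior Dirichlet(27/5, 14, 7/3, 15)
obs 13: x=0 → posterior Dirichlet(32/5, 14, 7/3, 15)
obs 14: x=2 → posterior Dirichlet(32/5, 14, 10/3, 15)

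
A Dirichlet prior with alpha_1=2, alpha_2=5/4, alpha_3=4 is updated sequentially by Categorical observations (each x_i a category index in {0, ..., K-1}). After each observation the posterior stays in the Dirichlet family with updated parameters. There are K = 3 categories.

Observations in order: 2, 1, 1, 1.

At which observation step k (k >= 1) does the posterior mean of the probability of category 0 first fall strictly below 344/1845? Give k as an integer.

k = 4

obs 1: x=2 → posterior Dirichlet(2, 5/4, 5)
obs 2: x=1 → posterior Dirichlet(2, 9/4, 5)
obs 3: x=1 → posterior Dirichlet(2, 13/4, 5)
obs 4: x=1 → posterior Dirichlet(2, 17/4, 5)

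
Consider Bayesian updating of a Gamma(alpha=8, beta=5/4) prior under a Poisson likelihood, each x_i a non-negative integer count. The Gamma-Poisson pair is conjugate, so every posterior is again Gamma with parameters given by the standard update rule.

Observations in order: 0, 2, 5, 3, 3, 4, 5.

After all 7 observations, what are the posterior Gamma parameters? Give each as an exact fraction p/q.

alpha=30, beta=33/4

obs 1: x=0 → posterior Gamma(8, 9/4)
obs 2: x=2 → posterior Gamma(10, 13/4)
obs 3: x=5 → posterior Gamma(15, 17/4)
obs 4: x=3 → posterior Gamma(18, 21/4)
obs 5: x=3 → posterior Gamma(21, 25/4)
obs 6: x=4 → posterior Gamma(25, 29/4)
obs 7: x=5 → posterior Gamma(30, 33/4)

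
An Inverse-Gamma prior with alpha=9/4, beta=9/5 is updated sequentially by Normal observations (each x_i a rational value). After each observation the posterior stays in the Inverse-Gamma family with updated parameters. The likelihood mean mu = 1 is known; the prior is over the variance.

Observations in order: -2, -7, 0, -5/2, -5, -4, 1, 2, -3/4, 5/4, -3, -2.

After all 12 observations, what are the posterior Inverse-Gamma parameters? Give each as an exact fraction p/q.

obs 1: x=-2 → posterior Inverse-Gamma(11/4, 63/10)
obs 2: x=-7 → posterior Inverse-Gamma(13/4, 383/10)
obs 3: x=0 → posterior Inverse-Gamma(15/4, 194/5)
obs 4: x=-5/2 → posterior Inverse-Gamma(17/4, 1797/40)
obs 5: x=-5 → posterior Inverse-Gamma(19/4, 2517/40)
obs 6: x=-4 → posterior Inverse-Gamma(21/4, 3017/40)
obs 7: x=1 → posterior Inverse-Gamma(23/4, 3017/40)
obs 8: x=2 → posterior Inverse-Gamma(25/4, 3037/40)
obs 9: x=-3/4 → posterior Inverse-Gamma(27/4, 12393/160)
obs 10: x=5/4 → posterior Inverse-Gamma(29/4, 6199/80)
obs 11: x=-3 → posterior Inverse-Gamma(31/4, 6839/80)
obs 12: x=-2 → posterior Inverse-Gamma(33/4, 7199/80)

alpha=33/4, beta=7199/80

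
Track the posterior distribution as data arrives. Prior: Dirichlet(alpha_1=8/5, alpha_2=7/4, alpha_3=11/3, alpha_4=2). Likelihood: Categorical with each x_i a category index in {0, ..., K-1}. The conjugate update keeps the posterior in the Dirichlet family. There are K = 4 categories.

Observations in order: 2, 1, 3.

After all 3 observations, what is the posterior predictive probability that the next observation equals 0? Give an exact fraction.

obs 1: x=2 → posterior Dirichlet(8/5, 7/4, 14/3, 2)
obs 2: x=1 → posterior Dirichlet(8/5, 11/4, 14/3, 2)
obs 3: x=3 → posterior Dirichlet(8/5, 11/4, 14/3, 3)

96/721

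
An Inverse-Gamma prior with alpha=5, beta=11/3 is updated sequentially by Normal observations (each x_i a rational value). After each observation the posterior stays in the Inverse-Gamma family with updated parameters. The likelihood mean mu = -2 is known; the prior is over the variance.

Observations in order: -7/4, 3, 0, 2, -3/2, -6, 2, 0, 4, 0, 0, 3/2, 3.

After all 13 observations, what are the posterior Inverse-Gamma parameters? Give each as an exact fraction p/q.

alpha=23/2, beta=8155/96

obs 1: x=-7/4 → posterior Inverse-Gamma(11/2, 355/96)
obs 2: x=3 → posterior Inverse-Gamma(6, 1555/96)
obs 3: x=0 → posterior Inverse-Gamma(13/2, 1747/96)
obs 4: x=2 → posterior Inverse-Gamma(7, 2515/96)
obs 5: x=-3/2 → posterior Inverse-Gamma(15/2, 2527/96)
obs 6: x=-6 → posterior Inverse-Gamma(8, 3295/96)
obs 7: x=2 → posterior Inverse-Gamma(17/2, 4063/96)
obs 8: x=0 → posterior Inverse-Gamma(9, 4255/96)
obs 9: x=4 → posterior Inverse-Gamma(19/2, 5983/96)
obs 10: x=0 → posterior Inverse-Gamma(10, 6175/96)
obs 11: x=0 → posterior Inverse-Gamma(21/2, 6367/96)
obs 12: x=3/2 → posterior Inverse-Gamma(11, 6955/96)
obs 13: x=3 → posterior Inverse-Gamma(23/2, 8155/96)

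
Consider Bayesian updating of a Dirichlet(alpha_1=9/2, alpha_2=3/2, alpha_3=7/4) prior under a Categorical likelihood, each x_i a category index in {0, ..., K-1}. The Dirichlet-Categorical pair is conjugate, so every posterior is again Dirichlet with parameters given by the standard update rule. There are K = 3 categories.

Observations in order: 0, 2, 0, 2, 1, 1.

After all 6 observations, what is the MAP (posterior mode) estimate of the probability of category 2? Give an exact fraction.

11/43

obs 1: x=0 → posterior Dirichlet(11/2, 3/2, 7/4)
obs 2: x=2 → posterior Dirichlet(11/2, 3/2, 11/4)
obs 3: x=0 → posterior Dirichlet(13/2, 3/2, 11/4)
obs 4: x=2 → posterior Dirichlet(13/2, 3/2, 15/4)
obs 5: x=1 → posterior Dirichlet(13/2, 5/2, 15/4)
obs 6: x=1 → posterior Dirichlet(13/2, 7/2, 15/4)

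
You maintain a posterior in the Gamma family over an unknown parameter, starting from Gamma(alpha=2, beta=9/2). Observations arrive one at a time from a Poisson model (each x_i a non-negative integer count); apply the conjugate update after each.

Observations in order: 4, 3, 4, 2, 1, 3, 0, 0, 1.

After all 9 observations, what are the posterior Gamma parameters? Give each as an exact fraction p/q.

obs 1: x=4 → posterior Gamma(6, 11/2)
obs 2: x=3 → posterior Gamma(9, 13/2)
obs 3: x=4 → posterior Gamma(13, 15/2)
obs 4: x=2 → posterior Gamma(15, 17/2)
obs 5: x=1 → posterior Gamma(16, 19/2)
obs 6: x=3 → posterior Gamma(19, 21/2)
obs 7: x=0 → posterior Gamma(19, 23/2)
obs 8: x=0 → posterior Gamma(19, 25/2)
obs 9: x=1 → posterior Gamma(20, 27/2)

alpha=20, beta=27/2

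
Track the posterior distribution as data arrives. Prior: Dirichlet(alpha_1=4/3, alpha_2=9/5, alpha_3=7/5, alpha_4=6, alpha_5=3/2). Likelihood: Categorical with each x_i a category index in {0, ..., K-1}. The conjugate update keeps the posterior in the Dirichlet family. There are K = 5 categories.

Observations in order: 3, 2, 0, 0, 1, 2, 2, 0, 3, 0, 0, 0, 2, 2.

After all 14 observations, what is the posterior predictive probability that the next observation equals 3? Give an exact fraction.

240/781

obs 1: x=3 → posterior Dirichlet(4/3, 9/5, 7/5, 7, 3/2)
obs 2: x=2 → posterior Dirichlet(4/3, 9/5, 12/5, 7, 3/2)
obs 3: x=0 → posterior Dirichlet(7/3, 9/5, 12/5, 7, 3/2)
obs 4: x=0 → posterior Dirichlet(10/3, 9/5, 12/5, 7, 3/2)
obs 5: x=1 → posterior Dirichlet(10/3, 14/5, 12/5, 7, 3/2)
obs 6: x=2 → posterior Dirichlet(10/3, 14/5, 17/5, 7, 3/2)
obs 7: x=2 → posterior Dirichlet(10/3, 14/5, 22/5, 7, 3/2)
obs 8: x=0 → posterior Dirichlet(13/3, 14/5, 22/5, 7, 3/2)
obs 9: x=3 → posterior Dirichlet(13/3, 14/5, 22/5, 8, 3/2)
obs 10: x=0 → posterior Dirichlet(16/3, 14/5, 22/5, 8, 3/2)
obs 11: x=0 → posterior Dirichlet(19/3, 14/5, 22/5, 8, 3/2)
obs 12: x=0 → posterior Dirichlet(22/3, 14/5, 22/5, 8, 3/2)
obs 13: x=2 → posterior Dirichlet(22/3, 14/5, 27/5, 8, 3/2)
obs 14: x=2 → posterior Dirichlet(22/3, 14/5, 32/5, 8, 3/2)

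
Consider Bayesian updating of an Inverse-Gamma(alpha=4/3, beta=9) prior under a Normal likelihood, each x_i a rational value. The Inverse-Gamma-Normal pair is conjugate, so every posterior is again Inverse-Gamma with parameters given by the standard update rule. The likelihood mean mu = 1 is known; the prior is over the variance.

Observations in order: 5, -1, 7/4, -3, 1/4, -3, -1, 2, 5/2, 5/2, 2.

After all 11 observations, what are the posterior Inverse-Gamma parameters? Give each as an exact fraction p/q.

alpha=41/6, beta=653/16

obs 1: x=5 → posterior Inverse-Gamma(11/6, 17)
obs 2: x=-1 → posterior Inverse-Gamma(7/3, 19)
obs 3: x=7/4 → posterior Inverse-Gamma(17/6, 617/32)
obs 4: x=-3 → posterior Inverse-Gamma(10/3, 873/32)
obs 5: x=1/4 → posterior Inverse-Gamma(23/6, 441/16)
obs 6: x=-3 → posterior Inverse-Gamma(13/3, 569/16)
obs 7: x=-1 → posterior Inverse-Gamma(29/6, 601/16)
obs 8: x=2 → posterior Inverse-Gamma(16/3, 609/16)
obs 9: x=5/2 → posterior Inverse-Gamma(35/6, 627/16)
obs 10: x=5/2 → posterior Inverse-Gamma(19/3, 645/16)
obs 11: x=2 → posterior Inverse-Gamma(41/6, 653/16)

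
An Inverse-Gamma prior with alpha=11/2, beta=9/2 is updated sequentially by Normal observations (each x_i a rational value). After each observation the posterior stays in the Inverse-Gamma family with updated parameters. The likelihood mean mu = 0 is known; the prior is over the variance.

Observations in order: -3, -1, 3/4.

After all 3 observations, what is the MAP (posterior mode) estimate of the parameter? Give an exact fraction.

obs 1: x=-3 → posterior Inverse-Gamma(6, 9)
obs 2: x=-1 → posterior Inverse-Gamma(13/2, 19/2)
obs 3: x=3/4 → posterior Inverse-Gamma(7, 313/32)

313/256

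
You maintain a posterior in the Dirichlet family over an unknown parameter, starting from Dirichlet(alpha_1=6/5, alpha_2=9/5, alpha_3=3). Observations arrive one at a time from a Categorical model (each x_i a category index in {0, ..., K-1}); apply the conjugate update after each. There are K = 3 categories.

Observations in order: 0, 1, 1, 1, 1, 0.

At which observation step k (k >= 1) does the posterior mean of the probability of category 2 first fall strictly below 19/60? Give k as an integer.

obs 1: x=0 → posterior Dirichlet(11/5, 9/5, 3)
obs 2: x=1 → posterior Dirichlet(11/5, 14/5, 3)
obs 3: x=1 → posterior Dirichlet(11/5, 19/5, 3)
obs 4: x=1 → posterior Dirichlet(11/5, 24/5, 3)
obs 5: x=1 → posterior Dirichlet(11/5, 29/5, 3)
obs 6: x=0 → posterior Dirichlet(16/5, 29/5, 3)

k = 4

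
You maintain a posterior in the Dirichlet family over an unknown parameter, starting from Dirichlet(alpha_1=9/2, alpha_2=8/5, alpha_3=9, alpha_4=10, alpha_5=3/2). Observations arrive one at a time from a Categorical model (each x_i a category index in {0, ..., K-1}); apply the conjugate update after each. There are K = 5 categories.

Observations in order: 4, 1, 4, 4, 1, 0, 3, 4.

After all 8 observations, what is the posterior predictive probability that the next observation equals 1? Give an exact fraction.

obs 1: x=4 → posterior Dirichlet(9/2, 8/5, 9, 10, 5/2)
obs 2: x=1 → posterior Dirichlet(9/2, 13/5, 9, 10, 5/2)
obs 3: x=4 → posterior Dirichlet(9/2, 13/5, 9, 10, 7/2)
obs 4: x=4 → posterior Dirichlet(9/2, 13/5, 9, 10, 9/2)
obs 5: x=1 → posterior Dirichlet(9/2, 18/5, 9, 10, 9/2)
obs 6: x=0 → posterior Dirichlet(11/2, 18/5, 9, 10, 9/2)
obs 7: x=3 → posterior Dirichlet(11/2, 18/5, 9, 11, 9/2)
obs 8: x=4 → posterior Dirichlet(11/2, 18/5, 9, 11, 11/2)

18/173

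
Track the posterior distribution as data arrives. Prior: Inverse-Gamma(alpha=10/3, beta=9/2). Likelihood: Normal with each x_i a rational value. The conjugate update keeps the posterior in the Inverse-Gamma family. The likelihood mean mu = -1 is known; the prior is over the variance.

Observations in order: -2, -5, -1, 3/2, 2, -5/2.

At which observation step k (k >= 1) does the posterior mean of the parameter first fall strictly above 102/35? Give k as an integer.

obs 1: x=-2 → posterior Inverse-Gamma(23/6, 5)
obs 2: x=-5 → posterior Inverse-Gamma(13/3, 13)
obs 3: x=-1 → posterior Inverse-Gamma(29/6, 13)
obs 4: x=3/2 → posterior Inverse-Gamma(16/3, 129/8)
obs 5: x=2 → posterior Inverse-Gamma(35/6, 165/8)
obs 6: x=-5/2 → posterior Inverse-Gamma(19/3, 87/4)

k = 2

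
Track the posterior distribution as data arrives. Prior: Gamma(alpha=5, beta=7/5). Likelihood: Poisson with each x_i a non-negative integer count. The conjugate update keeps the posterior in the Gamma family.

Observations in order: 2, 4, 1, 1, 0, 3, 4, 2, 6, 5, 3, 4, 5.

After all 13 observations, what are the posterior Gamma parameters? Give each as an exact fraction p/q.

alpha=45, beta=72/5

obs 1: x=2 → posterior Gamma(7, 12/5)
obs 2: x=4 → posterior Gamma(11, 17/5)
obs 3: x=1 → posterior Gamma(12, 22/5)
obs 4: x=1 → posterior Gamma(13, 27/5)
obs 5: x=0 → posterior Gamma(13, 32/5)
obs 6: x=3 → posterior Gamma(16, 37/5)
obs 7: x=4 → posterior Gamma(20, 42/5)
obs 8: x=2 → posterior Gamma(22, 47/5)
obs 9: x=6 → posterior Gamma(28, 52/5)
obs 10: x=5 → posterior Gamma(33, 57/5)
obs 11: x=3 → posterior Gamma(36, 62/5)
obs 12: x=4 → posterior Gamma(40, 67/5)
obs 13: x=5 → posterior Gamma(45, 72/5)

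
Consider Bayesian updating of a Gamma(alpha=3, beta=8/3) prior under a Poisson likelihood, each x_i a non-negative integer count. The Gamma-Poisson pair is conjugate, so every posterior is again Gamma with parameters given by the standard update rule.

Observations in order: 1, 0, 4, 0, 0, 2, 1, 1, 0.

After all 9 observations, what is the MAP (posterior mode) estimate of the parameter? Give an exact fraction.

obs 1: x=1 → posterior Gamma(4, 11/3)
obs 2: x=0 → posterior Gamma(4, 14/3)
obs 3: x=4 → posterior Gamma(8, 17/3)
obs 4: x=0 → posterior Gamma(8, 20/3)
obs 5: x=0 → posterior Gamma(8, 23/3)
obs 6: x=2 → posterior Gamma(10, 26/3)
obs 7: x=1 → posterior Gamma(11, 29/3)
obs 8: x=1 → posterior Gamma(12, 32/3)
obs 9: x=0 → posterior Gamma(12, 35/3)

33/35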